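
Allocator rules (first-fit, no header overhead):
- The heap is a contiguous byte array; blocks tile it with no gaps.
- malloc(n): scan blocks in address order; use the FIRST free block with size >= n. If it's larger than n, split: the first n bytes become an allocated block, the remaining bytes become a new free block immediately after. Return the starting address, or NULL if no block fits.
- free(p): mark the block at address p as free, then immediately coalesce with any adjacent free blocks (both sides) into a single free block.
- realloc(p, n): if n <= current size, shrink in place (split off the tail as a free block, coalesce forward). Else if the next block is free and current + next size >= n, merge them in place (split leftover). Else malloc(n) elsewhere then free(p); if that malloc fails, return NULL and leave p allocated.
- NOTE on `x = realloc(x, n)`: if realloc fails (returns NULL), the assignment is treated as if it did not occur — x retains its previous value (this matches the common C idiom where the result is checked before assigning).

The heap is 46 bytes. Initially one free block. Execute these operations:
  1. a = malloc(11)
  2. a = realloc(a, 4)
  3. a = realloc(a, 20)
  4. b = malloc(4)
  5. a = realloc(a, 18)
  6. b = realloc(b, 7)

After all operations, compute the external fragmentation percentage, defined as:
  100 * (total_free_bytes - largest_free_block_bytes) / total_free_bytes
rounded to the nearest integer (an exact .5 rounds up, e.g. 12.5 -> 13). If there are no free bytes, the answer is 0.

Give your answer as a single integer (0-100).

Answer: 10

Derivation:
Op 1: a = malloc(11) -> a = 0; heap: [0-10 ALLOC][11-45 FREE]
Op 2: a = realloc(a, 4) -> a = 0; heap: [0-3 ALLOC][4-45 FREE]
Op 3: a = realloc(a, 20) -> a = 0; heap: [0-19 ALLOC][20-45 FREE]
Op 4: b = malloc(4) -> b = 20; heap: [0-19 ALLOC][20-23 ALLOC][24-45 FREE]
Op 5: a = realloc(a, 18) -> a = 0; heap: [0-17 ALLOC][18-19 FREE][20-23 ALLOC][24-45 FREE]
Op 6: b = realloc(b, 7) -> b = 20; heap: [0-17 ALLOC][18-19 FREE][20-26 ALLOC][27-45 FREE]
Free blocks: [2 19] total_free=21 largest=19 -> 100*(21-19)/21 = 200/21 ≈ 9.524 -> rounds to 10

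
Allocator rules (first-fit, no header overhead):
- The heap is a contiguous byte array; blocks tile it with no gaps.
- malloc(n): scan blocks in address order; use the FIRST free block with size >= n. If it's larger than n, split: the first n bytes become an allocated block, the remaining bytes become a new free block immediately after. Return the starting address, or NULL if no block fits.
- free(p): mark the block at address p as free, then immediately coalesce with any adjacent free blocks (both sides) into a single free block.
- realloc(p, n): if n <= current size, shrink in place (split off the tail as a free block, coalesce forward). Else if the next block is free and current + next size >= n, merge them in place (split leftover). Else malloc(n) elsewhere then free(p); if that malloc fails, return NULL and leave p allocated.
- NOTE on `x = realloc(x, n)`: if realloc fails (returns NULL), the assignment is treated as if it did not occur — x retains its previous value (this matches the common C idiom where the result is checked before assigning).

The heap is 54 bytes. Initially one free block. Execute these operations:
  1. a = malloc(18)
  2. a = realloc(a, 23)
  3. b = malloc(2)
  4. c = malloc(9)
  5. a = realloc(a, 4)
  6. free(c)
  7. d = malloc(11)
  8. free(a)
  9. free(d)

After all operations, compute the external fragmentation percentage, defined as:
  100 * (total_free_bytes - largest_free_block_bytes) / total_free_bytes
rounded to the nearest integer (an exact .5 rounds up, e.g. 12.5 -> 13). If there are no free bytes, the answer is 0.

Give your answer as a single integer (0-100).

Op 1: a = malloc(18) -> a = 0; heap: [0-17 ALLOC][18-53 FREE]
Op 2: a = realloc(a, 23) -> a = 0; heap: [0-22 ALLOC][23-53 FREE]
Op 3: b = malloc(2) -> b = 23; heap: [0-22 ALLOC][23-24 ALLOC][25-53 FREE]
Op 4: c = malloc(9) -> c = 25; heap: [0-22 ALLOC][23-24 ALLOC][25-33 ALLOC][34-53 FREE]
Op 5: a = realloc(a, 4) -> a = 0; heap: [0-3 ALLOC][4-22 FREE][23-24 ALLOC][25-33 ALLOC][34-53 FREE]
Op 6: free(c) -> (freed c); heap: [0-3 ALLOC][4-22 FREE][23-24 ALLOC][25-53 FREE]
Op 7: d = malloc(11) -> d = 4; heap: [0-3 ALLOC][4-14 ALLOC][15-22 FREE][23-24 ALLOC][25-53 FREE]
Op 8: free(a) -> (freed a); heap: [0-3 FREE][4-14 ALLOC][15-22 FREE][23-24 ALLOC][25-53 FREE]
Op 9: free(d) -> (freed d); heap: [0-22 FREE][23-24 ALLOC][25-53 FREE]
Free blocks: [23 29] total_free=52 largest=29 -> 100*(52-29)/52 = 2300/52 ≈ 44.231 -> rounds to 44

Answer: 44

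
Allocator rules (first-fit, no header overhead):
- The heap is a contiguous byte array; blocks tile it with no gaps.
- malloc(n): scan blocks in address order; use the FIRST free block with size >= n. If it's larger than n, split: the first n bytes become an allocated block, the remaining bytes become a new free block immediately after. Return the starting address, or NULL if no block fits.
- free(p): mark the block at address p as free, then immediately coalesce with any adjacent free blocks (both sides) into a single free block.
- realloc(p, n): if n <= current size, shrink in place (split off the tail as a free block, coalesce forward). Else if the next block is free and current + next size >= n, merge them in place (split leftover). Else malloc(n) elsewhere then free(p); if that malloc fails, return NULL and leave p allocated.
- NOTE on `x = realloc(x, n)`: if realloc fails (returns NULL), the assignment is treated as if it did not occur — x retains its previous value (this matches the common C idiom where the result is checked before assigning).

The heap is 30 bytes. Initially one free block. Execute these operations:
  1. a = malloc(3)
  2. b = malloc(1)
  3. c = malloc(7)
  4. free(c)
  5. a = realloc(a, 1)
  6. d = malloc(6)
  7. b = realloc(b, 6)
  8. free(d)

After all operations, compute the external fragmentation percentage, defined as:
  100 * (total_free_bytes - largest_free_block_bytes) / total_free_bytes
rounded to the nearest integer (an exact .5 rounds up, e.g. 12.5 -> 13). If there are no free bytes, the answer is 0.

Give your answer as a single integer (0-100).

Answer: 39

Derivation:
Op 1: a = malloc(3) -> a = 0; heap: [0-2 ALLOC][3-29 FREE]
Op 2: b = malloc(1) -> b = 3; heap: [0-2 ALLOC][3-3 ALLOC][4-29 FREE]
Op 3: c = malloc(7) -> c = 4; heap: [0-2 ALLOC][3-3 ALLOC][4-10 ALLOC][11-29 FREE]
Op 4: free(c) -> (freed c); heap: [0-2 ALLOC][3-3 ALLOC][4-29 FREE]
Op 5: a = realloc(a, 1) -> a = 0; heap: [0-0 ALLOC][1-2 FREE][3-3 ALLOC][4-29 FREE]
Op 6: d = malloc(6) -> d = 4; heap: [0-0 ALLOC][1-2 FREE][3-3 ALLOC][4-9 ALLOC][10-29 FREE]
Op 7: b = realloc(b, 6) -> b = 10; heap: [0-0 ALLOC][1-3 FREE][4-9 ALLOC][10-15 ALLOC][16-29 FREE]
Op 8: free(d) -> (freed d); heap: [0-0 ALLOC][1-9 FREE][10-15 ALLOC][16-29 FREE]
Free blocks: [9 14] total_free=23 largest=14 -> 100*(23-14)/23 = 900/23 ≈ 39.130 -> rounds to 39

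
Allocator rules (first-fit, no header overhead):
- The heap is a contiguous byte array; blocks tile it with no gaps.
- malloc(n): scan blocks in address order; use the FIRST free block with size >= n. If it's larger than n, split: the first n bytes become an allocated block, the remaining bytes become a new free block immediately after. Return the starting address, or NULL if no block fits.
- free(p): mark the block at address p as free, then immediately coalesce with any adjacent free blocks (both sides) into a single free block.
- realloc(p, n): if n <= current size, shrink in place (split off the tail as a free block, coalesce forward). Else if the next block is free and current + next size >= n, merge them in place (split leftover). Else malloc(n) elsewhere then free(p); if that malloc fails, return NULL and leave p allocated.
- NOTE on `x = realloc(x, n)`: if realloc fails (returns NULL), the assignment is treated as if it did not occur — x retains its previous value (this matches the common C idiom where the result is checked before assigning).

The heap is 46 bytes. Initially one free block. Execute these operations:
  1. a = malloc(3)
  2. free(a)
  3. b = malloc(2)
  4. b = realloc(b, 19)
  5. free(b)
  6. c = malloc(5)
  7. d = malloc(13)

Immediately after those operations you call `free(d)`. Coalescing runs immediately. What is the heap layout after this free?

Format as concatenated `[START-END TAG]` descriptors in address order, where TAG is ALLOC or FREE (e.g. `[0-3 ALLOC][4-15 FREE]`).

Answer: [0-4 ALLOC][5-45 FREE]

Derivation:
Op 1: a = malloc(3) -> a = 0; heap: [0-2 ALLOC][3-45 FREE]
Op 2: free(a) -> (freed a); heap: [0-45 FREE]
Op 3: b = malloc(2) -> b = 0; heap: [0-1 ALLOC][2-45 FREE]
Op 4: b = realloc(b, 19) -> b = 0; heap: [0-18 ALLOC][19-45 FREE]
Op 5: free(b) -> (freed b); heap: [0-45 FREE]
Op 6: c = malloc(5) -> c = 0; heap: [0-4 ALLOC][5-45 FREE]
Op 7: d = malloc(13) -> d = 5; heap: [0-4 ALLOC][5-17 ALLOC][18-45 FREE]
free(d): d = 5 -> block [5-17 ALLOC]; mark free, coalesce with adjacent free neighbors -> [0-4 ALLOC][5-45 FREE]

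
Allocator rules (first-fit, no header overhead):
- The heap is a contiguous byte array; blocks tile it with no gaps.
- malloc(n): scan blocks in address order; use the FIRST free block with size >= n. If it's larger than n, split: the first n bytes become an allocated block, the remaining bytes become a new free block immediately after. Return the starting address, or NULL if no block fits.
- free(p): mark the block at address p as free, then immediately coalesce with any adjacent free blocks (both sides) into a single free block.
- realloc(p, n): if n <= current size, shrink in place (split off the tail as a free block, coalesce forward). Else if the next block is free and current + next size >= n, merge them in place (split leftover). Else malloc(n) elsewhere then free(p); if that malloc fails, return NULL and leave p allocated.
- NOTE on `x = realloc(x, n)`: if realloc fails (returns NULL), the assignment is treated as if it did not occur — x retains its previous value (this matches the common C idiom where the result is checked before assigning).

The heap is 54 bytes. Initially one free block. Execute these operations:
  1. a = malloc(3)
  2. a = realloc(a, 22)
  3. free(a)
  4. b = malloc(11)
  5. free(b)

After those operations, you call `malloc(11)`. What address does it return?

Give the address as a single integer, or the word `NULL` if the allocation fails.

Op 1: a = malloc(3) -> a = 0; heap: [0-2 ALLOC][3-53 FREE]
Op 2: a = realloc(a, 22) -> a = 0; heap: [0-21 ALLOC][22-53 FREE]
Op 3: free(a) -> (freed a); heap: [0-53 FREE]
Op 4: b = malloc(11) -> b = 0; heap: [0-10 ALLOC][11-53 FREE]
Op 5: free(b) -> (freed b); heap: [0-53 FREE]
malloc(11): first-fit scan over [0-53 FREE] -> 0

Answer: 0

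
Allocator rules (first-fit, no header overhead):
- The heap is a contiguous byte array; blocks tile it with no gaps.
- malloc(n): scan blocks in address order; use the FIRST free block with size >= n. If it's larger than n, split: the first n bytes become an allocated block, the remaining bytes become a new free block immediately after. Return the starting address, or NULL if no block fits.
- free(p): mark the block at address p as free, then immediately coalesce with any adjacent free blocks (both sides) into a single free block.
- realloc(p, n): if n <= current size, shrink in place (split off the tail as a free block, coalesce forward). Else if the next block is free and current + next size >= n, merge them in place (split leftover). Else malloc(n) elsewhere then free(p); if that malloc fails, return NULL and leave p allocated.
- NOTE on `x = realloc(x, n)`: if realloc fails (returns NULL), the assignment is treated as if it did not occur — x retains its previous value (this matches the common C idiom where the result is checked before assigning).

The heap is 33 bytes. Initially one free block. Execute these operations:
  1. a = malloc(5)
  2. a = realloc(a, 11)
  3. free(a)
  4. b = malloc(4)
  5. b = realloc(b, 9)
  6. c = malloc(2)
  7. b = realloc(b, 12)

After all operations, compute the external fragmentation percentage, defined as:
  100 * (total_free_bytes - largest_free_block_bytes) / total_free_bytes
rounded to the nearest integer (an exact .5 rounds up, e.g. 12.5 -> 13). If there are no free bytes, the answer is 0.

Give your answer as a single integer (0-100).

Answer: 47

Derivation:
Op 1: a = malloc(5) -> a = 0; heap: [0-4 ALLOC][5-32 FREE]
Op 2: a = realloc(a, 11) -> a = 0; heap: [0-10 ALLOC][11-32 FREE]
Op 3: free(a) -> (freed a); heap: [0-32 FREE]
Op 4: b = malloc(4) -> b = 0; heap: [0-3 ALLOC][4-32 FREE]
Op 5: b = realloc(b, 9) -> b = 0; heap: [0-8 ALLOC][9-32 FREE]
Op 6: c = malloc(2) -> c = 9; heap: [0-8 ALLOC][9-10 ALLOC][11-32 FREE]
Op 7: b = realloc(b, 12) -> b = 11; heap: [0-8 FREE][9-10 ALLOC][11-22 ALLOC][23-32 FREE]
Free blocks: [9 10] total_free=19 largest=10 -> 100*(19-10)/19 = 900/19 ≈ 47.368 -> rounds to 47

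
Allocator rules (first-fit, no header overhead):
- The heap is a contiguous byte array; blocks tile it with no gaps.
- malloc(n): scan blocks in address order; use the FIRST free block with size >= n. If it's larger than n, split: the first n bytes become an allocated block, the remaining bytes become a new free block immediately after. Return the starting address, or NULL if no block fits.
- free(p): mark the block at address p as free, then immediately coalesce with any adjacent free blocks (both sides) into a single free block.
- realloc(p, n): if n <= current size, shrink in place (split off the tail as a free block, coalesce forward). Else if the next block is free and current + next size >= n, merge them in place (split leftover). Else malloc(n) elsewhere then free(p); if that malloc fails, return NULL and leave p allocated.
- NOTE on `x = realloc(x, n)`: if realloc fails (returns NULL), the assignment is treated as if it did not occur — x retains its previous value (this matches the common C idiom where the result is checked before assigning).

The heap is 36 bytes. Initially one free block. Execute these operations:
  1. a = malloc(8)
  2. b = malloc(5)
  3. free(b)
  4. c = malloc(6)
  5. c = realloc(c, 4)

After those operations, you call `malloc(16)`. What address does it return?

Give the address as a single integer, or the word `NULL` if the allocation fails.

Answer: 12

Derivation:
Op 1: a = malloc(8) -> a = 0; heap: [0-7 ALLOC][8-35 FREE]
Op 2: b = malloc(5) -> b = 8; heap: [0-7 ALLOC][8-12 ALLOC][13-35 FREE]
Op 3: free(b) -> (freed b); heap: [0-7 ALLOC][8-35 FREE]
Op 4: c = malloc(6) -> c = 8; heap: [0-7 ALLOC][8-13 ALLOC][14-35 FREE]
Op 5: c = realloc(c, 4) -> c = 8; heap: [0-7 ALLOC][8-11 ALLOC][12-35 FREE]
malloc(16): first-fit scan over [0-7 ALLOC][8-11 ALLOC][12-35 FREE] -> 12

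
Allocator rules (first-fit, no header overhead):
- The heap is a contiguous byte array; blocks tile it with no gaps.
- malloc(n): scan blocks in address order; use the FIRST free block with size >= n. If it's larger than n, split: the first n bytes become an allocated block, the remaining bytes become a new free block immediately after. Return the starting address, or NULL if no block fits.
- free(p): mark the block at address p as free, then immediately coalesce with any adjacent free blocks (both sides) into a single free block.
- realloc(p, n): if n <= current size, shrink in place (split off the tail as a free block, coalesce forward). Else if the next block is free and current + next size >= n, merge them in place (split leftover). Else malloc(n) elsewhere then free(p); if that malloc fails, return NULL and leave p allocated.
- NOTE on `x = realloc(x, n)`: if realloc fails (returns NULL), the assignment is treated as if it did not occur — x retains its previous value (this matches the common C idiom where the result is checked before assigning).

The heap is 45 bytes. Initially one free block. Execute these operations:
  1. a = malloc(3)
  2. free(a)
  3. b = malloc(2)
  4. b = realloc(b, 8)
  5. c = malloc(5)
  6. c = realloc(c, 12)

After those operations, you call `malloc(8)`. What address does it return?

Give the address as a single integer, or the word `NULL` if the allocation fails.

Op 1: a = malloc(3) -> a = 0; heap: [0-2 ALLOC][3-44 FREE]
Op 2: free(a) -> (freed a); heap: [0-44 FREE]
Op 3: b = malloc(2) -> b = 0; heap: [0-1 ALLOC][2-44 FREE]
Op 4: b = realloc(b, 8) -> b = 0; heap: [0-7 ALLOC][8-44 FREE]
Op 5: c = malloc(5) -> c = 8; heap: [0-7 ALLOC][8-12 ALLOC][13-44 FREE]
Op 6: c = realloc(c, 12) -> c = 8; heap: [0-7 ALLOC][8-19 ALLOC][20-44 FREE]
malloc(8): first-fit scan over [0-7 ALLOC][8-19 ALLOC][20-44 FREE] -> 20

Answer: 20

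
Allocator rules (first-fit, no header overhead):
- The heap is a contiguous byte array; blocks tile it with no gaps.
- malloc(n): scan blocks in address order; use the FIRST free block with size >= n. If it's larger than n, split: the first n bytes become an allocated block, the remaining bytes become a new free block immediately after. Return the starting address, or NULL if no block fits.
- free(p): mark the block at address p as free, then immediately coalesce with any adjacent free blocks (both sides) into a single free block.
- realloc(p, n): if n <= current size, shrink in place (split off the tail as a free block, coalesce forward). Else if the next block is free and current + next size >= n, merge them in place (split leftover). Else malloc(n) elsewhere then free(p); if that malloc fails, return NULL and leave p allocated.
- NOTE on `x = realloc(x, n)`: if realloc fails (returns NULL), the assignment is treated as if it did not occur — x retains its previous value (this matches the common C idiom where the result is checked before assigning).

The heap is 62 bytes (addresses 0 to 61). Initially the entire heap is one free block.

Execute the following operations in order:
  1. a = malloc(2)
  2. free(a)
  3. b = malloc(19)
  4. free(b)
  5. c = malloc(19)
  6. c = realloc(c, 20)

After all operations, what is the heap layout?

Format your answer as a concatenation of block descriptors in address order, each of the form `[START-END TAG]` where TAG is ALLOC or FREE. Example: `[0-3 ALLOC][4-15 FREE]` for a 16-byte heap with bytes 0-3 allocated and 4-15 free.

Op 1: a = malloc(2) -> a = 0; heap: [0-1 ALLOC][2-61 FREE]
Op 2: free(a) -> (freed a); heap: [0-61 FREE]
Op 3: b = malloc(19) -> b = 0; heap: [0-18 ALLOC][19-61 FREE]
Op 4: free(b) -> (freed b); heap: [0-61 FREE]
Op 5: c = malloc(19) -> c = 0; heap: [0-18 ALLOC][19-61 FREE]
Op 6: c = realloc(c, 20) -> c = 0; heap: [0-19 ALLOC][20-61 FREE]

Answer: [0-19 ALLOC][20-61 FREE]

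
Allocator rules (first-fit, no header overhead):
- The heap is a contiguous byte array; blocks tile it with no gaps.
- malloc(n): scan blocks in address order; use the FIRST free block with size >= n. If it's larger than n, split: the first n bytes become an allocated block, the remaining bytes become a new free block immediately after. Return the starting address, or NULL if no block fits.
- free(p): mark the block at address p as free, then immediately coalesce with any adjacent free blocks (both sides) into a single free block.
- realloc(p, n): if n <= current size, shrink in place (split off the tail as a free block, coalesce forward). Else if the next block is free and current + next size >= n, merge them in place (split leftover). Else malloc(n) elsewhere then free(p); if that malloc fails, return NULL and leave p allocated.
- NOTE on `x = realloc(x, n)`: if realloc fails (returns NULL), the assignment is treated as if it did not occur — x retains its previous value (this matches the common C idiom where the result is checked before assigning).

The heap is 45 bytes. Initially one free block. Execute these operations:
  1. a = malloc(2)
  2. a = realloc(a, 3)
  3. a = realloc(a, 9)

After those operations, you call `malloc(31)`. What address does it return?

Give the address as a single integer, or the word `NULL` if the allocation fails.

Op 1: a = malloc(2) -> a = 0; heap: [0-1 ALLOC][2-44 FREE]
Op 2: a = realloc(a, 3) -> a = 0; heap: [0-2 ALLOC][3-44 FREE]
Op 3: a = realloc(a, 9) -> a = 0; heap: [0-8 ALLOC][9-44 FREE]
malloc(31): first-fit scan over [0-8 ALLOC][9-44 FREE] -> 9

Answer: 9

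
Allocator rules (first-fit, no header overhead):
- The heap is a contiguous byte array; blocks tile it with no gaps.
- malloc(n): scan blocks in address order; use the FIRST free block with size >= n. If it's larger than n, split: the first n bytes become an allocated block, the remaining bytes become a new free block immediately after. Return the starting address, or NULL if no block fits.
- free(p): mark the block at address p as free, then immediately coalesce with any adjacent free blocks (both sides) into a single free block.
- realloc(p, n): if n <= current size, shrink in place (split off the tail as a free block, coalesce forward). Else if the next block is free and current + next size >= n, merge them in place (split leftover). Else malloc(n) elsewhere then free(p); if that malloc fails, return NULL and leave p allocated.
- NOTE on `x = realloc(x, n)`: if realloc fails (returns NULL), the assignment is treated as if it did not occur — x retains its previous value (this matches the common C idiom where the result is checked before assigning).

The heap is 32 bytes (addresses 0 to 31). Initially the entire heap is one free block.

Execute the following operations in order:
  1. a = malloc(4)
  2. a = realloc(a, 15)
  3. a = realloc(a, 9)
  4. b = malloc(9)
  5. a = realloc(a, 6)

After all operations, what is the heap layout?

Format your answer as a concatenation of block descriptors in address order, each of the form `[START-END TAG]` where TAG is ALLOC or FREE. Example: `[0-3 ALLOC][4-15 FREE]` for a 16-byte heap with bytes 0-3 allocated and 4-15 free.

Answer: [0-5 ALLOC][6-8 FREE][9-17 ALLOC][18-31 FREE]

Derivation:
Op 1: a = malloc(4) -> a = 0; heap: [0-3 ALLOC][4-31 FREE]
Op 2: a = realloc(a, 15) -> a = 0; heap: [0-14 ALLOC][15-31 FREE]
Op 3: a = realloc(a, 9) -> a = 0; heap: [0-8 ALLOC][9-31 FREE]
Op 4: b = malloc(9) -> b = 9; heap: [0-8 ALLOC][9-17 ALLOC][18-31 FREE]
Op 5: a = realloc(a, 6) -> a = 0; heap: [0-5 ALLOC][6-8 FREE][9-17 ALLOC][18-31 FREE]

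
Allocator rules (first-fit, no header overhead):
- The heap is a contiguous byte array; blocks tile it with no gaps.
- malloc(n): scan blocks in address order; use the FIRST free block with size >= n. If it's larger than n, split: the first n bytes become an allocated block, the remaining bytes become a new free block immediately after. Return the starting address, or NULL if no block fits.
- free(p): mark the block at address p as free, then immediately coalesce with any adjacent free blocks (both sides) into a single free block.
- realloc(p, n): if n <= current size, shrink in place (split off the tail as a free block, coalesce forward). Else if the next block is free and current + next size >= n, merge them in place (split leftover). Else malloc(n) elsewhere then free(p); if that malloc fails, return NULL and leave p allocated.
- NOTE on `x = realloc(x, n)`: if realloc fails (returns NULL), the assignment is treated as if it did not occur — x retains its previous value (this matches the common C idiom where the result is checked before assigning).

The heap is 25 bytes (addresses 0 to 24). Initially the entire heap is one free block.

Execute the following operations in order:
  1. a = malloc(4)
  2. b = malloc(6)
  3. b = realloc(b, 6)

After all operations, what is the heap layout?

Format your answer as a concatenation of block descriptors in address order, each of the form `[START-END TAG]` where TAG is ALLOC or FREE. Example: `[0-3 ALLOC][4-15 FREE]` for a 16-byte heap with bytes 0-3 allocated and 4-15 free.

Answer: [0-3 ALLOC][4-9 ALLOC][10-24 FREE]

Derivation:
Op 1: a = malloc(4) -> a = 0; heap: [0-3 ALLOC][4-24 FREE]
Op 2: b = malloc(6) -> b = 4; heap: [0-3 ALLOC][4-9 ALLOC][10-24 FREE]
Op 3: b = realloc(b, 6) -> b = 4; heap: [0-3 ALLOC][4-9 ALLOC][10-24 FREE]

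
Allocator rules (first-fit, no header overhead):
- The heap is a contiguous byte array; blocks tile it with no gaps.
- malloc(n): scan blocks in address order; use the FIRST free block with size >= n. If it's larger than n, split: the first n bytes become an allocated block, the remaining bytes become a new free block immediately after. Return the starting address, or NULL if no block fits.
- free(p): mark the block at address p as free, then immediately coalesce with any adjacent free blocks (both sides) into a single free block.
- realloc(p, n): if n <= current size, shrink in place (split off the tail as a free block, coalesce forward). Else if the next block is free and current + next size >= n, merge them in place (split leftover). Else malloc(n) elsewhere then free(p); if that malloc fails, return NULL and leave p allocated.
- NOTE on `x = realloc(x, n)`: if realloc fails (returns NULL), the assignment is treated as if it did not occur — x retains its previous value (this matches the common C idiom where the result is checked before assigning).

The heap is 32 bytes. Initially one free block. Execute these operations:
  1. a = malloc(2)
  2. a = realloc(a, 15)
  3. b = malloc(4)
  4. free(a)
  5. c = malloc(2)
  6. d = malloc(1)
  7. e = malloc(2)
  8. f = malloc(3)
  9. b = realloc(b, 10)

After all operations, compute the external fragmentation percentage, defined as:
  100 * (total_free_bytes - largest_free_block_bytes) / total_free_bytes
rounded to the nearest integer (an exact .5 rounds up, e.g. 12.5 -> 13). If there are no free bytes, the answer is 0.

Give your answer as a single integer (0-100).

Answer: 50

Derivation:
Op 1: a = malloc(2) -> a = 0; heap: [0-1 ALLOC][2-31 FREE]
Op 2: a = realloc(a, 15) -> a = 0; heap: [0-14 ALLOC][15-31 FREE]
Op 3: b = malloc(4) -> b = 15; heap: [0-14 ALLOC][15-18 ALLOC][19-31 FREE]
Op 4: free(a) -> (freed a); heap: [0-14 FREE][15-18 ALLOC][19-31 FREE]
Op 5: c = malloc(2) -> c = 0; heap: [0-1 ALLOC][2-14 FREE][15-18 ALLOC][19-31 FREE]
Op 6: d = malloc(1) -> d = 2; heap: [0-1 ALLOC][2-2 ALLOC][3-14 FREE][15-18 ALLOC][19-31 FREE]
Op 7: e = malloc(2) -> e = 3; heap: [0-1 ALLOC][2-2 ALLOC][3-4 ALLOC][5-14 FREE][15-18 ALLOC][19-31 FREE]
Op 8: f = malloc(3) -> f = 5; heap: [0-1 ALLOC][2-2 ALLOC][3-4 ALLOC][5-7 ALLOC][8-14 FREE][15-18 ALLOC][19-31 FREE]
Op 9: b = realloc(b, 10) -> b = 15; heap: [0-1 ALLOC][2-2 ALLOC][3-4 ALLOC][5-7 ALLOC][8-14 FREE][15-24 ALLOC][25-31 FREE]
Free blocks: [7 7] total_free=14 largest=7 -> 100*(14-7)/14 = 700/14 = 50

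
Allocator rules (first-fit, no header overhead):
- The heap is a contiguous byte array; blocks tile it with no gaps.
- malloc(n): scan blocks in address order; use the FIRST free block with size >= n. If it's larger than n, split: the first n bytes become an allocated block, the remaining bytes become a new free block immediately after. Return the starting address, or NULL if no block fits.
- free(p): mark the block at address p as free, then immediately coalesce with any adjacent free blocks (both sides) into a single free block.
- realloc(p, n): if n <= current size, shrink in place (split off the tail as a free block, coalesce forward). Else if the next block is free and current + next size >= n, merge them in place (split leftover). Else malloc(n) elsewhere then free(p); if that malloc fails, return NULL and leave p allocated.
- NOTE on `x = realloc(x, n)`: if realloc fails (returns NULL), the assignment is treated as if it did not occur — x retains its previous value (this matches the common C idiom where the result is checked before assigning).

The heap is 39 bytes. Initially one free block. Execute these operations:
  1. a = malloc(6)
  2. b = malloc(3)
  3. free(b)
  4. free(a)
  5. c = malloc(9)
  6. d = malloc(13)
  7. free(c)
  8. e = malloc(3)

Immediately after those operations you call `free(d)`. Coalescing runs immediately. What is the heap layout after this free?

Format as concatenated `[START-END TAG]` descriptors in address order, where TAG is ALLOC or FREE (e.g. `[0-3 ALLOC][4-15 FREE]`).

Op 1: a = malloc(6) -> a = 0; heap: [0-5 ALLOC][6-38 FREE]
Op 2: b = malloc(3) -> b = 6; heap: [0-5 ALLOC][6-8 ALLOC][9-38 FREE]
Op 3: free(b) -> (freed b); heap: [0-5 ALLOC][6-38 FREE]
Op 4: free(a) -> (freed a); heap: [0-38 FREE]
Op 5: c = malloc(9) -> c = 0; heap: [0-8 ALLOC][9-38 FREE]
Op 6: d = malloc(13) -> d = 9; heap: [0-8 ALLOC][9-21 ALLOC][22-38 FREE]
Op 7: free(c) -> (freed c); heap: [0-8 FREE][9-21 ALLOC][22-38 FREE]
Op 8: e = malloc(3) -> e = 0; heap: [0-2 ALLOC][3-8 FREE][9-21 ALLOC][22-38 FREE]
free(d): d = 9 -> block [9-21 ALLOC]; mark free, coalesce with adjacent free neighbors -> [0-2 ALLOC][3-38 FREE]

Answer: [0-2 ALLOC][3-38 FREE]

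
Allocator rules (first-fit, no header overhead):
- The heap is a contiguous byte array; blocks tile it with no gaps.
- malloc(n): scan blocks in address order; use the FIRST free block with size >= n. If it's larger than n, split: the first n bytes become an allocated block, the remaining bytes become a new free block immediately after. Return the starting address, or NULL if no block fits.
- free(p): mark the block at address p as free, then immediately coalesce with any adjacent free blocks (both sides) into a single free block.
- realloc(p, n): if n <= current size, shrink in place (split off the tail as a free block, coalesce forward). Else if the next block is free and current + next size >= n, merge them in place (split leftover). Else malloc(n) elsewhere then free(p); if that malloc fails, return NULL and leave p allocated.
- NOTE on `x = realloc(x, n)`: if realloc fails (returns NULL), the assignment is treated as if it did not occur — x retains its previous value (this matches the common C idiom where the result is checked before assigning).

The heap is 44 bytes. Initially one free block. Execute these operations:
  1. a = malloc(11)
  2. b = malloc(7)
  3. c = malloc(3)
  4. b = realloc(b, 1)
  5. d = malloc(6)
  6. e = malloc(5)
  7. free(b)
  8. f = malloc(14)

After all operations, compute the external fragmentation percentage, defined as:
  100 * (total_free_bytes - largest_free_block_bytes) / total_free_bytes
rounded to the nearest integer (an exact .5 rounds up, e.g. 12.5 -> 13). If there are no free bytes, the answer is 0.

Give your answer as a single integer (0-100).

Answer: 20

Derivation:
Op 1: a = malloc(11) -> a = 0; heap: [0-10 ALLOC][11-43 FREE]
Op 2: b = malloc(7) -> b = 11; heap: [0-10 ALLOC][11-17 ALLOC][18-43 FREE]
Op 3: c = malloc(3) -> c = 18; heap: [0-10 ALLOC][11-17 ALLOC][18-20 ALLOC][21-43 FREE]
Op 4: b = realloc(b, 1) -> b = 11; heap: [0-10 ALLOC][11-11 ALLOC][12-17 FREE][18-20 ALLOC][21-43 FREE]
Op 5: d = malloc(6) -> d = 12; heap: [0-10 ALLOC][11-11 ALLOC][12-17 ALLOC][18-20 ALLOC][21-43 FREE]
Op 6: e = malloc(5) -> e = 21; heap: [0-10 ALLOC][11-11 ALLOC][12-17 ALLOC][18-20 ALLOC][21-25 ALLOC][26-43 FREE]
Op 7: free(b) -> (freed b); heap: [0-10 ALLOC][11-11 FREE][12-17 ALLOC][18-20 ALLOC][21-25 ALLOC][26-43 FREE]
Op 8: f = malloc(14) -> f = 26; heap: [0-10 ALLOC][11-11 FREE][12-17 ALLOC][18-20 ALLOC][21-25 ALLOC][26-39 ALLOC][40-43 FREE]
Free blocks: [1 4] total_free=5 largest=4 -> 100*(5-4)/5 = 100/5 = 20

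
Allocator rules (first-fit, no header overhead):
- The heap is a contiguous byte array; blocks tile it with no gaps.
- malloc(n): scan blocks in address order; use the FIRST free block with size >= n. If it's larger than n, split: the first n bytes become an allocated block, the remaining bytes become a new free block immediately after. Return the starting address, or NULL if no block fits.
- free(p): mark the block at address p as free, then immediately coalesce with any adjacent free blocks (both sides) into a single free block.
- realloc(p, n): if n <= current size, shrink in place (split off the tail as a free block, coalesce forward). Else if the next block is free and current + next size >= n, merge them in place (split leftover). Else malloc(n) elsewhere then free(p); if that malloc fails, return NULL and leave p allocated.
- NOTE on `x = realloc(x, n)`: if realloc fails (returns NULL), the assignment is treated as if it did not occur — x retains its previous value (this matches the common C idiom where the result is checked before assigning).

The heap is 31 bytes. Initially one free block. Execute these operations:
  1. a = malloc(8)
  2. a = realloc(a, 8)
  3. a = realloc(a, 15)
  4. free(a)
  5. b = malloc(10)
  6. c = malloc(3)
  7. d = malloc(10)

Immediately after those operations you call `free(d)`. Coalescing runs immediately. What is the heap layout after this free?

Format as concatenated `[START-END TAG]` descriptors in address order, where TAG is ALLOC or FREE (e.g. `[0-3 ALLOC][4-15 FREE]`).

Answer: [0-9 ALLOC][10-12 ALLOC][13-30 FREE]

Derivation:
Op 1: a = malloc(8) -> a = 0; heap: [0-7 ALLOC][8-30 FREE]
Op 2: a = realloc(a, 8) -> a = 0; heap: [0-7 ALLOC][8-30 FREE]
Op 3: a = realloc(a, 15) -> a = 0; heap: [0-14 ALLOC][15-30 FREE]
Op 4: free(a) -> (freed a); heap: [0-30 FREE]
Op 5: b = malloc(10) -> b = 0; heap: [0-9 ALLOC][10-30 FREE]
Op 6: c = malloc(3) -> c = 10; heap: [0-9 ALLOC][10-12 ALLOC][13-30 FREE]
Op 7: d = malloc(10) -> d = 13; heap: [0-9 ALLOC][10-12 ALLOC][13-22 ALLOC][23-30 FREE]
free(d): d = 13 -> block [13-22 ALLOC]; mark free, coalesce with adjacent free neighbors -> [0-9 ALLOC][10-12 ALLOC][13-30 FREE]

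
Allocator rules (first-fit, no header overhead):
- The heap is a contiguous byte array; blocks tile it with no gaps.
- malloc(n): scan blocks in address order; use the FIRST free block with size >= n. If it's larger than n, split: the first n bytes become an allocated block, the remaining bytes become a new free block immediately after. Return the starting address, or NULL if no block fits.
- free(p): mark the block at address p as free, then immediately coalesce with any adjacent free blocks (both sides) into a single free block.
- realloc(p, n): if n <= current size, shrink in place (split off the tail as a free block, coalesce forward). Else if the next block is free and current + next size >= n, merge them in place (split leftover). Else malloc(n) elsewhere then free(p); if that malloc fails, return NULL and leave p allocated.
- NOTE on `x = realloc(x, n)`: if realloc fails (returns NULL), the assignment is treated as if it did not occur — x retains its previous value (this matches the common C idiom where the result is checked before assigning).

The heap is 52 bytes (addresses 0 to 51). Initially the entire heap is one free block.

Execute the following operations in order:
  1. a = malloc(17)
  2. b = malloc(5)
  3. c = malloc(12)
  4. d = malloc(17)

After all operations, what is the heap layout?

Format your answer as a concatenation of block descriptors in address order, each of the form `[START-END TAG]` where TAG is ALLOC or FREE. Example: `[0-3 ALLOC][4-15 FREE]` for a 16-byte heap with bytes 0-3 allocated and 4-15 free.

Op 1: a = malloc(17) -> a = 0; heap: [0-16 ALLOC][17-51 FREE]
Op 2: b = malloc(5) -> b = 17; heap: [0-16 ALLOC][17-21 ALLOC][22-51 FREE]
Op 3: c = malloc(12) -> c = 22; heap: [0-16 ALLOC][17-21 ALLOC][22-33 ALLOC][34-51 FREE]
Op 4: d = malloc(17) -> d = 34; heap: [0-16 ALLOC][17-21 ALLOC][22-33 ALLOC][34-50 ALLOC][51-51 FREE]

Answer: [0-16 ALLOC][17-21 ALLOC][22-33 ALLOC][34-50 ALLOC][51-51 FREE]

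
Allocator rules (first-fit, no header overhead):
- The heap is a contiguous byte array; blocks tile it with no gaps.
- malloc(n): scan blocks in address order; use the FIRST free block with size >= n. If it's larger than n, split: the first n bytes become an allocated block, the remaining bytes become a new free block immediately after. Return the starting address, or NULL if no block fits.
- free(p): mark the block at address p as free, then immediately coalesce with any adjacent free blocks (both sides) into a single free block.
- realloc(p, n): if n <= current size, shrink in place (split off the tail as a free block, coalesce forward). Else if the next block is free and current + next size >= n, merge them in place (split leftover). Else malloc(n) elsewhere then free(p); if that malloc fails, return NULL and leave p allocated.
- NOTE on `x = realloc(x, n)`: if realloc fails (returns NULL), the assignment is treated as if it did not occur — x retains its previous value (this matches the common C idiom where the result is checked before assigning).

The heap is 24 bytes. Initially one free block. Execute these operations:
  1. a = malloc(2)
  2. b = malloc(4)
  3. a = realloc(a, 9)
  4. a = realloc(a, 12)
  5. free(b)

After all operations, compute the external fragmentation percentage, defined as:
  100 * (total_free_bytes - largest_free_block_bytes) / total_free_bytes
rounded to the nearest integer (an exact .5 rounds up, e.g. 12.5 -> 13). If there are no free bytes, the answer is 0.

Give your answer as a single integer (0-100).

Answer: 50

Derivation:
Op 1: a = malloc(2) -> a = 0; heap: [0-1 ALLOC][2-23 FREE]
Op 2: b = malloc(4) -> b = 2; heap: [0-1 ALLOC][2-5 ALLOC][6-23 FREE]
Op 3: a = realloc(a, 9) -> a = 6; heap: [0-1 FREE][2-5 ALLOC][6-14 ALLOC][15-23 FREE]
Op 4: a = realloc(a, 12) -> a = 6; heap: [0-1 FREE][2-5 ALLOC][6-17 ALLOC][18-23 FREE]
Op 5: free(b) -> (freed b); heap: [0-5 FREE][6-17 ALLOC][18-23 FREE]
Free blocks: [6 6] total_free=12 largest=6 -> 100*(12-6)/12 = 600/12 = 50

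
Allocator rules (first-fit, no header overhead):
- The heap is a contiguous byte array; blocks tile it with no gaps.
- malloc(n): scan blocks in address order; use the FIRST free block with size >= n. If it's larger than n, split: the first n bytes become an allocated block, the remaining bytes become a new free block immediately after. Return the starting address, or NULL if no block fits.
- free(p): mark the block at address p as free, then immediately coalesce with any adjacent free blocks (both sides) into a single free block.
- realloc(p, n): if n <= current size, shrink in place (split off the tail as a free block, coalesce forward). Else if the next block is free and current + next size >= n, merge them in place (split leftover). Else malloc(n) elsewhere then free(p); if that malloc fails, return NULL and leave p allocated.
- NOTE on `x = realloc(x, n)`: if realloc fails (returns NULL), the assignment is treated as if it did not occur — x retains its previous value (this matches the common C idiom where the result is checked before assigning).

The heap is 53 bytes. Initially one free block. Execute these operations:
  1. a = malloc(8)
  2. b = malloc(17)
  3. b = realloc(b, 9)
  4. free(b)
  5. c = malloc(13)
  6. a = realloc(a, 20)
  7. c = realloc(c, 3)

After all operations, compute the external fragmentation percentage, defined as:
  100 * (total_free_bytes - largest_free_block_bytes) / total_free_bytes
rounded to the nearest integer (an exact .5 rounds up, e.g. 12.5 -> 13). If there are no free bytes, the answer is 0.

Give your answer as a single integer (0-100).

Op 1: a = malloc(8) -> a = 0; heap: [0-7 ALLOC][8-52 FREE]
Op 2: b = malloc(17) -> b = 8; heap: [0-7 ALLOC][8-24 ALLOC][25-52 FREE]
Op 3: b = realloc(b, 9) -> b = 8; heap: [0-7 ALLOC][8-16 ALLOC][17-52 FREE]
Op 4: free(b) -> (freed b); heap: [0-7 ALLOC][8-52 FREE]
Op 5: c = malloc(13) -> c = 8; heap: [0-7 ALLOC][8-20 ALLOC][21-52 FREE]
Op 6: a = realloc(a, 20) -> a = 21; heap: [0-7 FREE][8-20 ALLOC][21-40 ALLOC][41-52 FREE]
Op 7: c = realloc(c, 3) -> c = 8; heap: [0-7 FREE][8-10 ALLOC][11-20 FREE][21-40 ALLOC][41-52 FREE]
Free blocks: [8 10 12] total_free=30 largest=12 -> 100*(30-12)/30 = 1800/30 = 60

Answer: 60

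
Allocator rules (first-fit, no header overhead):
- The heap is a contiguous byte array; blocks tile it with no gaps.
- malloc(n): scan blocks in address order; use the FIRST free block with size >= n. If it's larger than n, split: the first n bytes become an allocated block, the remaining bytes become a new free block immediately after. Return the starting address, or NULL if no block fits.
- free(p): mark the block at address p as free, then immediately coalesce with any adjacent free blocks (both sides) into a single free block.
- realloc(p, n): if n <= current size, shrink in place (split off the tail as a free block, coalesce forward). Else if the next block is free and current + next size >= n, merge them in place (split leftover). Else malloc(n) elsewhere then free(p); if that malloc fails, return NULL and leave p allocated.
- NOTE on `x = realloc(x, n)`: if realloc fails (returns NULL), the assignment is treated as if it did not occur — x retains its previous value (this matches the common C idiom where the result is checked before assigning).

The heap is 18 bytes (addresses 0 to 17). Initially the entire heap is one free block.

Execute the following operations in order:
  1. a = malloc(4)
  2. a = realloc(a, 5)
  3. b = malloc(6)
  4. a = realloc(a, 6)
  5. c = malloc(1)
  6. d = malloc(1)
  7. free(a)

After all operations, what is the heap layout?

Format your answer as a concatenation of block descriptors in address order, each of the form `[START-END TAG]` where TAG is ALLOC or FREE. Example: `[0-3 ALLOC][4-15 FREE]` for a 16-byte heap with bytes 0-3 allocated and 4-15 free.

Op 1: a = malloc(4) -> a = 0; heap: [0-3 ALLOC][4-17 FREE]
Op 2: a = realloc(a, 5) -> a = 0; heap: [0-4 ALLOC][5-17 FREE]
Op 3: b = malloc(6) -> b = 5; heap: [0-4 ALLOC][5-10 ALLOC][11-17 FREE]
Op 4: a = realloc(a, 6) -> a = 11; heap: [0-4 FREE][5-10 ALLOC][11-16 ALLOC][17-17 FREE]
Op 5: c = malloc(1) -> c = 0; heap: [0-0 ALLOC][1-4 FREE][5-10 ALLOC][11-16 ALLOC][17-17 FREE]
Op 6: d = malloc(1) -> d = 1; heap: [0-0 ALLOC][1-1 ALLOC][2-4 FREE][5-10 ALLOC][11-16 ALLOC][17-17 FREE]
Op 7: free(a) -> (freed a); heap: [0-0 ALLOC][1-1 ALLOC][2-4 FREE][5-10 ALLOC][11-17 FREE]

Answer: [0-0 ALLOC][1-1 ALLOC][2-4 FREE][5-10 ALLOC][11-17 FREE]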